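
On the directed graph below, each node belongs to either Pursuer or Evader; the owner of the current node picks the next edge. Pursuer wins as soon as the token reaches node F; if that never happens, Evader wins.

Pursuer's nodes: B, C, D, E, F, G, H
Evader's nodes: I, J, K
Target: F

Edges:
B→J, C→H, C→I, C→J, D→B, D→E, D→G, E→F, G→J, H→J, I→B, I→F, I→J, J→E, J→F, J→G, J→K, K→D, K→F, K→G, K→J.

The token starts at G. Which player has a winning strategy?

Evader

A0 = {F}
A1: add {E} — E (Pursuer) has E→F.
A2: add {D} — D (Pursuer) has D→E.
A3 = A2; e.g. B (Pursuer) has no edge into A2. Fixed point.
G never enters the attractor, so Evader can avoid the target forever.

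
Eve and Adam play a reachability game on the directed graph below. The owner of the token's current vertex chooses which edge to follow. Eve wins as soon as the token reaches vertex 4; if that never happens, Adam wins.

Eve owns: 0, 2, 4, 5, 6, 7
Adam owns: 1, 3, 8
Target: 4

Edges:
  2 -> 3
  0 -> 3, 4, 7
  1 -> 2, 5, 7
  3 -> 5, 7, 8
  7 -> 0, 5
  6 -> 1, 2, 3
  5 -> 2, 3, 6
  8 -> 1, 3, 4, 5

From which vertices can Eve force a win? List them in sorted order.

0, 4, 7

A0 = {4}
A1: add {0} — 0 (Eve) has 0→4.
A2: add {7} — 7 (Eve) has 7→0.
A3 = A2; e.g. 1 (Adam) can still go to 2. Fixed point.
Eve's winning region = {0, 4, 7}.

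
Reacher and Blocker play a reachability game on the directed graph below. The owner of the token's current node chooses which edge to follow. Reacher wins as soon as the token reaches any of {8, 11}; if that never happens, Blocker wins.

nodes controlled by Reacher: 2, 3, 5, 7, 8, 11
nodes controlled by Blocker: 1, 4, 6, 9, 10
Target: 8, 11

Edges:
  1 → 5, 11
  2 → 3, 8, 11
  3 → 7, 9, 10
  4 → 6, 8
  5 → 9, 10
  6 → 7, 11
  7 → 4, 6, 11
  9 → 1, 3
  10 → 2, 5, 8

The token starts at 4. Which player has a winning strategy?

A0 = {8, 11}
A1: add {2, 7} — 2 (Reacher) has 2→8; 7 (Reacher) has 7→11.
A2: add {3, 6} — 3 (Reacher) has 3→7; 6 (Blocker): all of {7, 11} already in.
A3: add {4} — 4 (Blocker): all of {6, 8} already in.
A4 = A3; e.g. 1 (Blocker) can still go to 5. Fixed point.
4 ∈ A3, so Reacher can force the target.

Reacher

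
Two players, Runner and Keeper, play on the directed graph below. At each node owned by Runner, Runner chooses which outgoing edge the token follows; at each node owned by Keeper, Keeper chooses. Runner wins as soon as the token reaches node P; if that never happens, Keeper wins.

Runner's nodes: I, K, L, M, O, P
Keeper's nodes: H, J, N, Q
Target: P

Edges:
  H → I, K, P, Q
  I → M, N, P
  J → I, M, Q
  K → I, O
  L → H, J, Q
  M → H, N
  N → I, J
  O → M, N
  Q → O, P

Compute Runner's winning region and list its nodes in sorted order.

A0 = {P}
A1: add {I} — I (Runner) has I→P.
A2: add {K} — K (Runner) has K→I.
A3 = A2; e.g. H (Keeper) can still go to Q. Fixed point.
Runner's winning region = {I, K, P}.

I, K, P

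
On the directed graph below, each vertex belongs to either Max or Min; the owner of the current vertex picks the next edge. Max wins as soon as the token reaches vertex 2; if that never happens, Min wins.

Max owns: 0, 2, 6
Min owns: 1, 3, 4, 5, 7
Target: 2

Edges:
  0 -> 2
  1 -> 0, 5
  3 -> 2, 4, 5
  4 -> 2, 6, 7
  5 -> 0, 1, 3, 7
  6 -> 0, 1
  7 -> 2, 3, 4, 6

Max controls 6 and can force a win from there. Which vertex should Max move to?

0

A0 = {2}
A1: add {0} — 0 (Max) has 0→2.
A2: add {6} — 6 (Max) has 6→0.
A3 = A2; e.g. 1 (Min) can still go to 5. Fixed point.
From 6, successor 0 is in the attractor (rank 1); the other successor 1 is not.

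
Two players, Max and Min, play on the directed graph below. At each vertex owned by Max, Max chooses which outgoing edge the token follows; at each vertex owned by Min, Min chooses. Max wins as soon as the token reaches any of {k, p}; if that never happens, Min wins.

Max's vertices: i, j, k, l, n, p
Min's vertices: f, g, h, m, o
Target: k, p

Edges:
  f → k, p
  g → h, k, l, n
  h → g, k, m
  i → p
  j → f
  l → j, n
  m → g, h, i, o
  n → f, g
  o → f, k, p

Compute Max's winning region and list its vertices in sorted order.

A0 = {k, p}
A1: add {f, i} — f (Min): all of {k, p} already in; i (Max) has i→p.
A2: add {j, n, o} — j (Max) has j→f; n (Max) has n→f; o (Min): all of {f, k, p} already in.
A3: add {l} — l (Max) has l→j.
A4 = A3; e.g. g (Min) can still go to h. Fixed point.
Max's winning region = {f, i, j, k, l, n, o, p}.

f, i, j, k, l, n, o, p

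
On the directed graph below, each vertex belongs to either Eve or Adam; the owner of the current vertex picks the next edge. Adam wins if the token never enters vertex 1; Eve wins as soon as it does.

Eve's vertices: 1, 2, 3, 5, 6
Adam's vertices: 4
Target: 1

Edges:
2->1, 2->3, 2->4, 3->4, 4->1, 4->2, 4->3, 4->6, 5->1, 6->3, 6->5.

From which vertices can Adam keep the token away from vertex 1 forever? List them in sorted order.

A0 = {1}
A1: add {2, 5} — 2 (Eve) has 2→1; 5 (Eve) has 5→1.
A2: add {6} — 6 (Eve) has 6→5.
A3 = A2; e.g. 3 (Eve) has no edge into A2. Fixed point.
Eve's attractor = {1, 2, 5, 6}; Adam avoids the target exactly from the complement.

3, 4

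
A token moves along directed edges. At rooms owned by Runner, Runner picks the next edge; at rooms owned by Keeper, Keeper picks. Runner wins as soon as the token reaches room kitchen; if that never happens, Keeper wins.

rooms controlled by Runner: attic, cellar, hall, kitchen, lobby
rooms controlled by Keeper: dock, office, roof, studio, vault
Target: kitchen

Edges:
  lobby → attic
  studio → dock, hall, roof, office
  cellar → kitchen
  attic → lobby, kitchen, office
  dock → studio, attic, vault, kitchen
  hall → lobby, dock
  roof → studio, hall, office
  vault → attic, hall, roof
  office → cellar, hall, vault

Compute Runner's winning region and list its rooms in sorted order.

attic, cellar, hall, kitchen, lobby

A0 = {kitchen}
A1: add {attic, cellar} — cellar (Runner) has cellar→kitchen; attic (Runner) has attic→kitchen.
A2: add {lobby} — lobby (Runner) has lobby→attic.
A3: add {hall} — hall (Runner) has hall→lobby.
A4 = A3; e.g. studio (Keeper) can still go to dock. Fixed point.
Runner's winning region = {attic, cellar, hall, kitchen, lobby}.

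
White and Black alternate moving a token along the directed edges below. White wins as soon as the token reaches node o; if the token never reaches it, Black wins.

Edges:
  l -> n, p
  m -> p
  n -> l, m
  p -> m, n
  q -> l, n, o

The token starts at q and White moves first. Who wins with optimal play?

Track states (vertex, player-to-move).
A0 = {(o,White), (o,Black)}
A1: add {(q,White)}.
(q,White) ∈ A1 ⇒ White forces the target.

White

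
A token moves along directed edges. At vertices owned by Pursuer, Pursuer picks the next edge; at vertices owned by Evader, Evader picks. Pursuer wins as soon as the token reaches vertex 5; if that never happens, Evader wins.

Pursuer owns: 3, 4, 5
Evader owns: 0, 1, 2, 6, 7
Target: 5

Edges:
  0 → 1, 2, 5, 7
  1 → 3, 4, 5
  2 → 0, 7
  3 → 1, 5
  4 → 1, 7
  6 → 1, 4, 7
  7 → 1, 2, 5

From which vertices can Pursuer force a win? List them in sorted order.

3, 5

A0 = {5}
A1: add {3} — 3 (Pursuer) has 3→5.
A2 = A1; e.g. 0 (Evader) can still go to 1. Fixed point.
Pursuer's winning region = {3, 5}.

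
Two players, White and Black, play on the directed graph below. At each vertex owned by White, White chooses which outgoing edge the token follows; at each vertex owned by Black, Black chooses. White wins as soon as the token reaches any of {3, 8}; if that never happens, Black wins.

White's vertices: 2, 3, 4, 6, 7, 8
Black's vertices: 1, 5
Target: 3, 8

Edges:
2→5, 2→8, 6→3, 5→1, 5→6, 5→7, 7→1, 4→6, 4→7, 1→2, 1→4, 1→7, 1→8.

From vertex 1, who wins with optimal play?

A0 = {3, 8}
A1: add {2, 6} — 2 (White) has 2→8; 6 (White) has 6→3.
A2: add {4} — 4 (White) has 4→6.
A3 = A2; e.g. 1 (Black) can still go to 7. Fixed point.
1 never enters the attractor, so Black can avoid the target forever.

Black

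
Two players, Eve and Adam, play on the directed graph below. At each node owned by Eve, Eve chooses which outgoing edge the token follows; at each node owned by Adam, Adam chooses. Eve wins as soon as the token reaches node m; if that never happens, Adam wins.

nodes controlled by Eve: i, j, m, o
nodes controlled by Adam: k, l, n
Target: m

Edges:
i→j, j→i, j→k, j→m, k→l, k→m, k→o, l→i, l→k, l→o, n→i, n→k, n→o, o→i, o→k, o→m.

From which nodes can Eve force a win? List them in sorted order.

i, j, m, o

A0 = {m}
A1: add {j, o} — j (Eve) has j→m; o (Eve) has o→m.
A2: add {i} — i (Eve) has i→j.
A3 = A2; e.g. k (Adam) can still go to l. Fixed point.
Eve's winning region = {i, j, m, o}.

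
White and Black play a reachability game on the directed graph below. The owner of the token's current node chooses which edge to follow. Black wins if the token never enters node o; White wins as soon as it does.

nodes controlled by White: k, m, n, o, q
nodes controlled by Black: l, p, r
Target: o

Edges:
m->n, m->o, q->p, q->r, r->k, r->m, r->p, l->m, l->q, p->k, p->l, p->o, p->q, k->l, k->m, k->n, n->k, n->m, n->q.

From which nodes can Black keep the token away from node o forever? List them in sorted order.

l, p, q, r

A0 = {o}
A1: add {m} — m (White) has m→o.
A2: add {k, n} — k (White) has k→m; n (White) has n→m.
A3 = A2; e.g. l (Black) can still go to q. Fixed point.
White's attractor = {k, m, n, o}; Black avoids the target exactly from the complement.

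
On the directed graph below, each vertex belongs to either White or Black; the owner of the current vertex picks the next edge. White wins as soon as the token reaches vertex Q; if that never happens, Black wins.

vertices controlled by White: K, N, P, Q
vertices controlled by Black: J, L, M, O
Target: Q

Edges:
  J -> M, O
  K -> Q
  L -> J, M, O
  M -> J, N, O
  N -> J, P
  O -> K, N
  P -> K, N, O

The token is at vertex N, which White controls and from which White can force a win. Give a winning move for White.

A0 = {Q}
A1: add {K} — K (White) has K→Q.
A2: add {P} — P (White) has P→K.
A3: add {N} — N (White) has N→P.
A4: add {O} — O (Black): all of {K, N} already in.
A5 = A4; e.g. J (Black) can still go to M. Fixed point.
From N, successor P is in the attractor (rank 2); the other successor J is not.

P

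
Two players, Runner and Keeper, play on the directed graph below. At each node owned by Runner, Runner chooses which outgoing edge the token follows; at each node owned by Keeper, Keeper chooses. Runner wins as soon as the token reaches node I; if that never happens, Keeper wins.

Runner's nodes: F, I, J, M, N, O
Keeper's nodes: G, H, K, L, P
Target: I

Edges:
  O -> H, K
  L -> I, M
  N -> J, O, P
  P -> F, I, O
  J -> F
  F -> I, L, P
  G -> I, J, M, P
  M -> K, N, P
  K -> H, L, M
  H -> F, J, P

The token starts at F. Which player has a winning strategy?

A0 = {I}
A1: add {F} — F (Runner) has F→I.
F ∈ A1, so Runner can force the target.

Runner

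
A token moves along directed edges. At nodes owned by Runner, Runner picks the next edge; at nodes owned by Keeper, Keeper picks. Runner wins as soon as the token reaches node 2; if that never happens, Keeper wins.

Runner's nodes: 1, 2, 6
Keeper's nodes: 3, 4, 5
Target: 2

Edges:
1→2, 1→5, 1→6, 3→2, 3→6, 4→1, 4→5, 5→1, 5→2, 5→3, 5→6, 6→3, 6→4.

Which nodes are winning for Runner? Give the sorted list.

A0 = {2}
A1: add {1} — 1 (Runner) has 1→2.
A2 = A1; e.g. 3 (Keeper) can still go to 6. Fixed point.
Runner's winning region = {1, 2}.

1, 2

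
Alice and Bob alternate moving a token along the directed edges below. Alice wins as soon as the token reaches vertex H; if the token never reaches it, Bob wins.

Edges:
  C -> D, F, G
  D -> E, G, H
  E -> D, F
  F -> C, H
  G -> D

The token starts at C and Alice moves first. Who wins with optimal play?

Track states (vertex, player-to-move).
A0 = {(H,Alice), (H,Bob)}
A1: add {(D,Alice), (F,Alice)}.
A2: add {(E,Bob), (G,Bob)}.
A3: add {(C,Alice)}.
(C,Alice) ∈ A3 ⇒ Alice forces the target.

Alice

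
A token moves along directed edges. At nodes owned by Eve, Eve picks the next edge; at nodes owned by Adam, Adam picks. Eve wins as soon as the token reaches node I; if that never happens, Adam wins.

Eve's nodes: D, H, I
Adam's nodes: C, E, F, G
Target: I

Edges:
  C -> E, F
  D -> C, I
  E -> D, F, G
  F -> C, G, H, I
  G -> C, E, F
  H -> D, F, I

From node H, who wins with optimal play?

Eve

A0 = {I}
A1: add {D, H} — D (Eve) has D→I; H (Eve) has H→I.
A2 = A1; e.g. C (Adam) can still go to E. Fixed point.
H ∈ A1, so Eve can force the target.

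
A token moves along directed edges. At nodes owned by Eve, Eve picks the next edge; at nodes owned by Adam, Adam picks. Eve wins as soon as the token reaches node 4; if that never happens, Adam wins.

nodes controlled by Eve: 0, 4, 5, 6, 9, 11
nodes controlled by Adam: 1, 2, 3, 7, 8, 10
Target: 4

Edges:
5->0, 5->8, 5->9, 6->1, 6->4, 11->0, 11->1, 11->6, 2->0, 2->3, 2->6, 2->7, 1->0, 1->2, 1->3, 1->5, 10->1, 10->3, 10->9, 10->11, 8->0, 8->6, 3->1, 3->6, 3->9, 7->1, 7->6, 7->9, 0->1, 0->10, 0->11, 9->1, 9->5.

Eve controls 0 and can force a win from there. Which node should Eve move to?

A0 = {4}
A1: add {6} — 6 (Eve) has 6→4.
A2: add {11} — 11 (Eve) has 11→6.
A3: add {0} — 0 (Eve) has 0→11.
A4: add {5, 8} — 5 (Eve) has 5→0; 8 (Adam): all of {0, 6} already in.
A5: add {9} — 9 (Eve) has 9→5.
A6 = A5; e.g. 1 (Adam) can still go to 2. Fixed point.
From 0, successor 11 is in the attractor (rank 2); the other successors 1, 10 are not.

11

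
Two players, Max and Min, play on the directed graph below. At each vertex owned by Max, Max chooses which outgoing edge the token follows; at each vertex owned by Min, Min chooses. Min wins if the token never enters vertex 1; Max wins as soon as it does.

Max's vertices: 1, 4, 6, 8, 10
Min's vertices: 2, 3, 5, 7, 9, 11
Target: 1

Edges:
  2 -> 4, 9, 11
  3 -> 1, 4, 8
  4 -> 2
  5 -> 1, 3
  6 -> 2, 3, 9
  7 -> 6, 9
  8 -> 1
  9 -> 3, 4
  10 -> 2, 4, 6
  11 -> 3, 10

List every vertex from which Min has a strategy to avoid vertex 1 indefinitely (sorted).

2, 3, 4, 5, 6, 7, 9, 10, 11

A0 = {1}
A1: add {8} — 8 (Max) has 8→1.
A2 = A1; e.g. 2 (Min) can still go to 4. Fixed point.
Max's attractor = {1, 8}; Min avoids the target exactly from the complement.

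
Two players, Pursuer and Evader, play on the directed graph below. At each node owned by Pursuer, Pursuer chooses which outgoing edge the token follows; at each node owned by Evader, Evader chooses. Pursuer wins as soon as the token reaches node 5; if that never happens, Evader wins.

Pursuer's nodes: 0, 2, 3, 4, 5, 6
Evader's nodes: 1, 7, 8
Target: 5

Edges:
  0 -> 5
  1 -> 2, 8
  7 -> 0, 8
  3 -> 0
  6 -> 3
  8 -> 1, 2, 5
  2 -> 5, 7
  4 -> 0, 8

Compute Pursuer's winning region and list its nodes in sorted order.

0, 2, 3, 4, 5, 6

A0 = {5}
A1: add {0, 2} — 0 (Pursuer) has 0→5; 2 (Pursuer) has 2→5.
A2: add {3, 4} — 3 (Pursuer) has 3→0; 4 (Pursuer) has 4→0.
A3: add {6} — 6 (Pursuer) has 6→3.
A4 = A3; e.g. 1 (Evader) can still go to 8. Fixed point.
Pursuer's winning region = {0, 2, 3, 4, 5, 6}.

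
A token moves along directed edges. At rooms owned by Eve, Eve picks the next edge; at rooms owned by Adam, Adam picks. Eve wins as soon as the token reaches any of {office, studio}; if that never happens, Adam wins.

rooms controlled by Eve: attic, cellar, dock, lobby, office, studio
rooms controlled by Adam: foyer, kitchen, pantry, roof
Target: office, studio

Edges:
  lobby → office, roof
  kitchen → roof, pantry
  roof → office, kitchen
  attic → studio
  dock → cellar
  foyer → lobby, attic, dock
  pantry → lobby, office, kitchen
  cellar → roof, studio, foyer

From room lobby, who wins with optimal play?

A0 = {office, studio}
A1: add {attic, cellar, lobby} — lobby (Eve) has lobby→office; attic (Eve) has attic→studio; cellar (Eve) has cellar→studio.
lobby ∈ A1, so Eve can force the target.

Eve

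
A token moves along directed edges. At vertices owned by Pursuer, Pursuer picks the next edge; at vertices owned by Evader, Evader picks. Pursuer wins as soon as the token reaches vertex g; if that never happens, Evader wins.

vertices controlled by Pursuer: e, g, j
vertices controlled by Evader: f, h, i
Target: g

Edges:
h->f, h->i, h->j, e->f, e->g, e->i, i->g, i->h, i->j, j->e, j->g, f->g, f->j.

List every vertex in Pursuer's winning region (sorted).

e, f, g, j

A0 = {g}
A1: add {e, j} — e (Pursuer) has e→g; j (Pursuer) has j→g.
A2: add {f} — f (Evader): all of {g, j} already in.
A3 = A2; e.g. h (Evader) can still go to i. Fixed point.
Pursuer's winning region = {e, f, g, j}.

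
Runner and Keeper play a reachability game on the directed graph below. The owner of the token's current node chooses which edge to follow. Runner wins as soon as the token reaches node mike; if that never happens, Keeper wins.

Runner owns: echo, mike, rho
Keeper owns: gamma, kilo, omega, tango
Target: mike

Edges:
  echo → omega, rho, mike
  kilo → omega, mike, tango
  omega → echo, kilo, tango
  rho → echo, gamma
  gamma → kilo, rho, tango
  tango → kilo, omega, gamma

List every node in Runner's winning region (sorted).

A0 = {mike}
A1: add {echo} — echo (Runner) has echo→mike.
A2: add {rho} — rho (Runner) has rho→echo.
A3 = A2; e.g. kilo (Keeper) can still go to omega. Fixed point.
Runner's winning region = {echo, mike, rho}.

echo, mike, rho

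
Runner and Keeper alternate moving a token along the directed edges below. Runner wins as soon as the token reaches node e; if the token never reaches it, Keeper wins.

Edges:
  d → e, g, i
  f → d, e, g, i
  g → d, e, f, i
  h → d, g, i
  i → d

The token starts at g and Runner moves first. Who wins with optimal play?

Track states (vertex, player-to-move).
A0 = {(e,Runner), (e,Keeper)}
A1: add {(d,Runner), (f,Runner), (g,Runner)}.
(g,Runner) ∈ A1 ⇒ Runner forces the target.

Runner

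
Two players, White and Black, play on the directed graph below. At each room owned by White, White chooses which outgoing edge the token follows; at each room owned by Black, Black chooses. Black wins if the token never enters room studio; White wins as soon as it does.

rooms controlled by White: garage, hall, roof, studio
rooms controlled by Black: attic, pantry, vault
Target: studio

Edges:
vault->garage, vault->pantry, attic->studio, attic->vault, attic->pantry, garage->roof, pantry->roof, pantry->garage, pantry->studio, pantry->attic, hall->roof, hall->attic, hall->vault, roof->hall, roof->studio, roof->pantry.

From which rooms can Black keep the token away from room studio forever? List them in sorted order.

A0 = {studio}
A1: add {roof} — roof (White) has roof→studio.
A2: add {garage, hall} — garage (White) has garage→roof; hall (White) has hall→roof.
A3 = A2; e.g. attic (Black) can still go to vault. Fixed point.
White's attractor = {garage, hall, roof, studio}; Black avoids the target exactly from the complement.

attic, pantry, vault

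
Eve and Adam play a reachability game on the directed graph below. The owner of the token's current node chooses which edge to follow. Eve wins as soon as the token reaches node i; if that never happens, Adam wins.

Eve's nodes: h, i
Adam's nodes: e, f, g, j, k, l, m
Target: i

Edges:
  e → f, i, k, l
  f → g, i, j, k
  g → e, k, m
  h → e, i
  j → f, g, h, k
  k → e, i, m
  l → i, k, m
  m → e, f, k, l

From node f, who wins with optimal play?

A0 = {i}
A1: add {h} — h (Eve) has h→i.
A2 = A1; e.g. e (Adam) can still go to f. Fixed point.
f never enters the attractor, so Adam can avoid the target forever.

Adam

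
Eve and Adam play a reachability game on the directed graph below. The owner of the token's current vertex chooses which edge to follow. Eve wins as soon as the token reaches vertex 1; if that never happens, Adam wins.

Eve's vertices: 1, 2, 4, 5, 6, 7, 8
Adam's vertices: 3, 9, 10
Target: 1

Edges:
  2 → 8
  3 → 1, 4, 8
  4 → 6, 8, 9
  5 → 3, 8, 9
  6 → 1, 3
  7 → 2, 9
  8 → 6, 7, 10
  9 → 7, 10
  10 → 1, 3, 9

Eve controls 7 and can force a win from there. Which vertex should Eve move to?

A0 = {1}
A1: add {6} — 6 (Eve) has 6→1.
A2: add {4, 8} — 4 (Eve) has 4→6; 8 (Eve) has 8→6.
A3: add {2, 3, 5} — 2 (Eve) has 2→8; 3 (Adam): all of {1, 4, 8} already in; 5 (Eve) has 5→8.
A4: add {7} — 7 (Eve) has 7→2.
A5 = A4; e.g. 9 (Adam) can still go to 10. Fixed point.
From 7, successor 2 is in the attractor (rank 3); the other successor 9 is not.

2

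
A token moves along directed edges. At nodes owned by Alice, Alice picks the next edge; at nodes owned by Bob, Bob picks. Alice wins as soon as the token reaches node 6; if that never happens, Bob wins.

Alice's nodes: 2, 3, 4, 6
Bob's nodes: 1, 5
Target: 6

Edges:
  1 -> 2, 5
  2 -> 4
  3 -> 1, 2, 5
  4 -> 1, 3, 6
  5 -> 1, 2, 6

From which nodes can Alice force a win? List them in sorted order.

A0 = {6}
A1: add {4} — 4 (Alice) has 4→6.
A2: add {2} — 2 (Alice) has 2→4.
A3: add {3} — 3 (Alice) has 3→2.
A4 = A3; e.g. 1 (Bob) can still go to 5. Fixed point.
Alice's winning region = {2, 3, 4, 6}.

2, 3, 4, 6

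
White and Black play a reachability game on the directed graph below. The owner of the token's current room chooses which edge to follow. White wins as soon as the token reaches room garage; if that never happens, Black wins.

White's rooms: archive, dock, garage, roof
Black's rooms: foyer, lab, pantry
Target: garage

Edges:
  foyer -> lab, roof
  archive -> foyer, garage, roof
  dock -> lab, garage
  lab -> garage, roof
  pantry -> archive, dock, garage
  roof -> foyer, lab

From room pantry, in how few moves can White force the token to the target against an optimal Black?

A0 = {garage}
A1: add {archive, dock} — archive (White) has archive→garage; dock (White) has dock→garage.
A2: add {pantry} — pantry (Black): all of {archive, dock, garage} already in.
A3 = A2; e.g. foyer (Black) can still go to lab. Fixed point.
pantry enters the attractor at level 2, so White can force the target in 2 moves from there.

2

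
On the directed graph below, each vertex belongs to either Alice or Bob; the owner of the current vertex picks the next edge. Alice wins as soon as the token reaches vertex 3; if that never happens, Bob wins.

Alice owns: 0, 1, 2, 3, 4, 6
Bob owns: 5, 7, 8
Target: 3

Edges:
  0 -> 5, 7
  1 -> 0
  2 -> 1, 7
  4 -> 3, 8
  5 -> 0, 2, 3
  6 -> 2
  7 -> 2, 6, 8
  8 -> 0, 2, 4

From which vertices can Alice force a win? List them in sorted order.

3, 4

A0 = {3}
A1: add {4} — 4 (Alice) has 4→3.
A2 = A1; e.g. 0 (Alice) has no edge into A1. Fixed point.
Alice's winning region = {3, 4}.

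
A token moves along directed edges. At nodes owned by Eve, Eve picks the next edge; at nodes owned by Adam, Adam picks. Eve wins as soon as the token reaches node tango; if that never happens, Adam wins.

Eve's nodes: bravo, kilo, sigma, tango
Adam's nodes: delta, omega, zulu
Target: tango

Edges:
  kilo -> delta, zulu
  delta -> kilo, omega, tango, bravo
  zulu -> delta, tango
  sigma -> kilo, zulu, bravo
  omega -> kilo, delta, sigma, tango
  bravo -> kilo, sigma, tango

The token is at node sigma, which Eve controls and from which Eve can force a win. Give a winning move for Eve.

bravo

A0 = {tango}
A1: add {bravo} — bravo (Eve) has bravo→tango.
A2: add {sigma} — sigma (Eve) has sigma→bravo.
A3 = A2; e.g. kilo (Eve) has no edge into A2. Fixed point.
From sigma, successor bravo is in the attractor (rank 1); the other successors kilo, zulu are not.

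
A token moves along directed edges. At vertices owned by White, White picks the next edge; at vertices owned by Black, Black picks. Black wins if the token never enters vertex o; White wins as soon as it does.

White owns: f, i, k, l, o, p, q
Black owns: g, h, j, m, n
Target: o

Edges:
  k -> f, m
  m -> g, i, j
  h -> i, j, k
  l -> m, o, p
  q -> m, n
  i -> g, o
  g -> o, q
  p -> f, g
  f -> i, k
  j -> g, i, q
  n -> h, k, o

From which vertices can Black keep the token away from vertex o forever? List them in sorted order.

g, h, j, m, n, q

A0 = {o}
A1: add {i, l} — i (White) has i→o; l (White) has l→o.
A2: add {f} — f (White) has f→i.
A3: add {k, p} — k (White) has k→f; p (White) has p→f.
A4 = A3; e.g. g (Black) can still go to q. Fixed point.
White's attractor = {f, i, k, l, o, p}; Black avoids the target exactly from the complement.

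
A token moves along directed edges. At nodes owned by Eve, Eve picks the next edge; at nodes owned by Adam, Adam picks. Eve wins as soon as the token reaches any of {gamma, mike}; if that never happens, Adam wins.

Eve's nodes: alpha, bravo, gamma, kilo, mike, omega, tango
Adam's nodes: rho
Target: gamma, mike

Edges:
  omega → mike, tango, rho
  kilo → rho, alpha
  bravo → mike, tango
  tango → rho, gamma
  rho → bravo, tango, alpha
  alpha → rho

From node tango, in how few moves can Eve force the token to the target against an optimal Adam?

1

A0 = {gamma, mike}
A1: add {bravo, omega, tango} — omega (Eve) has omega→mike; bravo (Eve) has bravo→mike; tango (Eve) has tango→gamma.
A2 = A1; e.g. kilo (Eve) has no edge into A1. Fixed point.
tango enters the attractor at level 1, so Eve can force the target in 1 move from there.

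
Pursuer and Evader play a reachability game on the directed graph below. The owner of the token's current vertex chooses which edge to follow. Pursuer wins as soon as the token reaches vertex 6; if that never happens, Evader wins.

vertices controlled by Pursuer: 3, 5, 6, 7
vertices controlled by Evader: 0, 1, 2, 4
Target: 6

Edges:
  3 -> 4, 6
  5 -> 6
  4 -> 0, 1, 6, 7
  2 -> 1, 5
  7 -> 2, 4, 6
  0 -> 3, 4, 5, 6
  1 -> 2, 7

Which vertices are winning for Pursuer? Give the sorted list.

A0 = {6}
A1: add {3, 5, 7} — 3 (Pursuer) has 3→6; 5 (Pursuer) has 5→6; 7 (Pursuer) has 7→6.
A2 = A1; e.g. 0 (Evader) can still go to 4. Fixed point.
Pursuer's winning region = {3, 5, 6, 7}.

3, 5, 6, 7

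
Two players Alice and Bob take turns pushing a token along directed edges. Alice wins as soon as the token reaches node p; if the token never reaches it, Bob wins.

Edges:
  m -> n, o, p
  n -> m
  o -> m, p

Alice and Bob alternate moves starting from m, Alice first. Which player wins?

Track states (vertex, player-to-move).
A0 = {(p,Alice), (p,Bob)}
A1: add {(m,Alice), (o,Alice)}.
(m,Alice) ∈ A1 ⇒ Alice forces the target.

Alice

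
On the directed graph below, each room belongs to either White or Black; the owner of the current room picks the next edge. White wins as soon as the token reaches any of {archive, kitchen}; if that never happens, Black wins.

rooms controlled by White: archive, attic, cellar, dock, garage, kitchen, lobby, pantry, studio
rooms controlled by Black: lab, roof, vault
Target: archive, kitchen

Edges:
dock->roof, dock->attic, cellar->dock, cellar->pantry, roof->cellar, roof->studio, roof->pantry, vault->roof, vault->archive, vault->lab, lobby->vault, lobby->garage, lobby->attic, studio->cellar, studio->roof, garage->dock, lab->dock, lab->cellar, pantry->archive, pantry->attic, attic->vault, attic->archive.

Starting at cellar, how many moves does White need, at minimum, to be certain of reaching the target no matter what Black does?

2

A0 = {archive, kitchen}
A1: add {attic, pantry} — pantry (White) has pantry→archive; attic (White) has attic→archive.
A2: add {cellar, dock, lobby} — dock (White) has dock→attic; cellar (White) has cellar→pantry; lobby (White) has lobby→attic.
cellar enters the attractor at level 2, so White can force the target in 2 moves from there.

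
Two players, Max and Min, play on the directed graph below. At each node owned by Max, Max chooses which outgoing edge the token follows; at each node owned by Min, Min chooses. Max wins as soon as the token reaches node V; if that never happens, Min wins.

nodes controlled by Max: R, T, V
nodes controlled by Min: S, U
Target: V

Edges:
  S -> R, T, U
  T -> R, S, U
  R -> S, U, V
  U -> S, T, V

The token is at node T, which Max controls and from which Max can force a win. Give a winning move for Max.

A0 = {V}
A1: add {R} — R (Max) has R→V.
A2: add {T} — T (Max) has T→R.
A3 = A2; e.g. S (Min) can still go to U. Fixed point.
From T, successor R is in the attractor (rank 1); the other successors S, U are not.

R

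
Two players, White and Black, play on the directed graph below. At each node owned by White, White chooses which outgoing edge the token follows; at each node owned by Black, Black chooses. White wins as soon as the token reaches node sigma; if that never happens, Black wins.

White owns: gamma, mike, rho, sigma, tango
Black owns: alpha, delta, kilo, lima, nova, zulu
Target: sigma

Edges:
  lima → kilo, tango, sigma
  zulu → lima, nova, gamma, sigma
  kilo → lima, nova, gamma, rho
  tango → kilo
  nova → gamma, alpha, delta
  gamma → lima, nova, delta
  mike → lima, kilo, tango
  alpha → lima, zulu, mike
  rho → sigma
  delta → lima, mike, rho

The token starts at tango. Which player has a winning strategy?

Black

A0 = {sigma}
A1: add {rho} — rho (White) has rho→sigma.
A2 = A1; e.g. lima (Black) can still go to kilo. Fixed point.
tango never enters the attractor, so Black can avoid the target forever.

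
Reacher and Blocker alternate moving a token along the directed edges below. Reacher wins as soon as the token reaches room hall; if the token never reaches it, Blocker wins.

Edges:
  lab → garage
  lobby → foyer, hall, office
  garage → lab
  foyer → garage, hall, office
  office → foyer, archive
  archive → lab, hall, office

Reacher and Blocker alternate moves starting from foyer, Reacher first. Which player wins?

Track states (vertex, player-to-move).
A0 = {(hall,Reacher), (hall,Blocker)}
A1: add {(lobby,Reacher), (foyer,Reacher), (archive,Reacher)}.
(foyer,Reacher) ∈ A1 ⇒ Reacher forces the target.

Reacher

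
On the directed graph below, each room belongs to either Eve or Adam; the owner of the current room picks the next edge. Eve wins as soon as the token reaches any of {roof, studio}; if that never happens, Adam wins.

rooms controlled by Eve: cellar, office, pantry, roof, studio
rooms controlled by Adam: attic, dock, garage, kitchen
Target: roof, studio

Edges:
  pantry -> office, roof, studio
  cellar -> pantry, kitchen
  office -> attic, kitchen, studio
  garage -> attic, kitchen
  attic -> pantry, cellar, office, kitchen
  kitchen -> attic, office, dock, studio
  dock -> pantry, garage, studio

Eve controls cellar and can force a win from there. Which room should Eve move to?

pantry

A0 = {roof, studio}
A1: add {office, pantry} — pantry (Eve) has pantry→roof; office (Eve) has office→studio.
A2: add {cellar} — cellar (Eve) has cellar→pantry.
A3 = A2; e.g. attic (Adam) can still go to kitchen. Fixed point.
From cellar, successor pantry is in the attractor (rank 1); the other successor kitchen is not.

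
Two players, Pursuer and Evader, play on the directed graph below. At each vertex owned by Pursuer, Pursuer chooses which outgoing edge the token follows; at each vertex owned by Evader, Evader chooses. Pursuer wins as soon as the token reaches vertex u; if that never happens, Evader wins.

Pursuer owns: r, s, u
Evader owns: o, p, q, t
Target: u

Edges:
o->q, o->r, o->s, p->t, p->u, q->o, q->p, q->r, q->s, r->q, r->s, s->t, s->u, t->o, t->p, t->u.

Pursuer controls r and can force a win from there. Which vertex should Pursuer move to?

s

A0 = {u}
A1: add {s} — s (Pursuer) has s→u.
A2: add {r} — r (Pursuer) has r→s.
A3 = A2; e.g. o (Evader) can still go to q. Fixed point.
From r, successor s is in the attractor (rank 1); the other successor q is not.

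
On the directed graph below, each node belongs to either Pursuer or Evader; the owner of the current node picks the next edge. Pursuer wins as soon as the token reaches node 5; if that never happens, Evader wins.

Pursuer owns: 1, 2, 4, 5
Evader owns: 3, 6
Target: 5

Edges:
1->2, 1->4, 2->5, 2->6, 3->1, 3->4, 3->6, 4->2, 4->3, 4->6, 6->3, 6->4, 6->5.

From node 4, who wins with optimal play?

Pursuer

A0 = {5}
A1: add {2} — 2 (Pursuer) has 2→5.
A2: add {1, 4} — 1 (Pursuer) has 1→2; 4 (Pursuer) has 4→2.
A3 = A2; e.g. 3 (Evader) can still go to 6. Fixed point.
4 ∈ A2, so Pursuer can force the target.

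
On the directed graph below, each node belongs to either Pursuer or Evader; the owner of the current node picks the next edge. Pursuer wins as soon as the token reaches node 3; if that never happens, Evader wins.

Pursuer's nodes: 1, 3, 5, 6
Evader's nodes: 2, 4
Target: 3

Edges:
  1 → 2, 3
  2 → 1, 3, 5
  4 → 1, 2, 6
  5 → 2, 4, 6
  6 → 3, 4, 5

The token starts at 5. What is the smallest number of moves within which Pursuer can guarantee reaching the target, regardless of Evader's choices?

A0 = {3}
A1: add {1, 6} — 1 (Pursuer) has 1→3; 6 (Pursuer) has 6→3.
A2: add {5} — 5 (Pursuer) has 5→6.
5 enters the attractor at level 2, so Pursuer can force the target in 2 moves from there.

2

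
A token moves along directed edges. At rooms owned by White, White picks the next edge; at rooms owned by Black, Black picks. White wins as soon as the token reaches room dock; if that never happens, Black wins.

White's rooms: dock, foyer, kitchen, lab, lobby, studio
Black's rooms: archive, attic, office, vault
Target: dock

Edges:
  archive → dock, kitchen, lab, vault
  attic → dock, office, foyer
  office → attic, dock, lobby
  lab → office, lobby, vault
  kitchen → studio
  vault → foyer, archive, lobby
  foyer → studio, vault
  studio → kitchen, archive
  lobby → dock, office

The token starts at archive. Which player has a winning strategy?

Black

A0 = {dock}
A1: add {lobby} — lobby (White) has lobby→dock.
A2: add {lab} — lab (White) has lab→lobby.
A3 = A2; e.g. attic (Black) can still go to office. Fixed point.
archive never enters the attractor, so Black can avoid the target forever.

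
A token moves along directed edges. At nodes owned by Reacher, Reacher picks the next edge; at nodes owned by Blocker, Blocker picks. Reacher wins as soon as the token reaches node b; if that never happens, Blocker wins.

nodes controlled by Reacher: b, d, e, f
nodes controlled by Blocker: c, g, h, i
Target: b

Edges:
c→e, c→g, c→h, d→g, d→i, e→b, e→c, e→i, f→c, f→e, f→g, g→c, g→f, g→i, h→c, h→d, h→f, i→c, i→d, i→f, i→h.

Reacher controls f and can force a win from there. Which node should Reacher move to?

e

A0 = {b}
A1: add {e} — e (Reacher) has e→b.
A2: add {f} — f (Reacher) has f→e.
A3 = A2; e.g. c (Blocker) can still go to g. Fixed point.
From f, successor e is in the attractor (rank 1); the other successors c, g are not.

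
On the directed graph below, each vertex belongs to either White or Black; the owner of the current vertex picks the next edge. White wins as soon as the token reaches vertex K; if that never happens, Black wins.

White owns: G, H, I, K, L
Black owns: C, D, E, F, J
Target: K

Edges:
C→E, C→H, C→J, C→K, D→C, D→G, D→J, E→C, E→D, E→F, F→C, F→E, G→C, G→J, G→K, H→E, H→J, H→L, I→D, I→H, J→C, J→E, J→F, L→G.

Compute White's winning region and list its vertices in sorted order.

A0 = {K}
A1: add {G} — G (White) has G→K.
A2: add {L} — L (White) has L→G.
A3: add {H} — H (White) has H→L.
A4: add {I} — I (White) has I→H.
A5 = A4; e.g. C (Black) can still go to E. Fixed point.
White's winning region = {G, H, I, K, L}.

G, H, I, K, L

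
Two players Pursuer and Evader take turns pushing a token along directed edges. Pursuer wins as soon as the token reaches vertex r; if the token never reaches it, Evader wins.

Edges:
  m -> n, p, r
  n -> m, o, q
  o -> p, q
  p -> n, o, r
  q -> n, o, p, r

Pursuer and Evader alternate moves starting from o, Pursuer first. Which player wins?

Evader

Track states (vertex, player-to-move).
A0 = {(r,Pursuer), (r,Evader)}
A1: add {(m,Pursuer), (p,Pursuer), (q,Pursuer)}.
A2: add {(o,Evader)}.
A3: add {(n,Pursuer)}.
A4: add {(m,Evader)}.
A5 = A4; e.g. (n,Evader) stays out. (o,Pursuer) never enters ⇒ Evader avoids the target.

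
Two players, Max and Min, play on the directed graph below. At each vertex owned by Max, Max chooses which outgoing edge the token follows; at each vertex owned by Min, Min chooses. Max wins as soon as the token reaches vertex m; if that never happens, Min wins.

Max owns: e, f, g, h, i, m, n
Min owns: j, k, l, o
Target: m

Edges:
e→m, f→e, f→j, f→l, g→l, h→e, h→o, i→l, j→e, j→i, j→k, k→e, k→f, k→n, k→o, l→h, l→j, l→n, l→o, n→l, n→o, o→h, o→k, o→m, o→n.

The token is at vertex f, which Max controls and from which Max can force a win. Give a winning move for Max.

e

A0 = {m}
A1: add {e} — e (Max) has e→m.
A2: add {f, h} — f (Max) has f→e; h (Max) has h→e.
A3 = A2; e.g. g (Max) has no edge into A2. Fixed point.
From f, successor e is in the attractor (rank 1); the other successors j, l are not.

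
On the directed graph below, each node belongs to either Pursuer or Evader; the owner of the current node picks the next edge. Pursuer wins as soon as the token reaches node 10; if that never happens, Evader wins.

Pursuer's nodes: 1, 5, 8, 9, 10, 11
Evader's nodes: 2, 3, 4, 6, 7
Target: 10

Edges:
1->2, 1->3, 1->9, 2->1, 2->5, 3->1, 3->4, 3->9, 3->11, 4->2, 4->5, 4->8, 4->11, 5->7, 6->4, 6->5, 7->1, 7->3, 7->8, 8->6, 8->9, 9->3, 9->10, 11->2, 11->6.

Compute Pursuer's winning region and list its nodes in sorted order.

1, 8, 9, 10

A0 = {10}
A1: add {9} — 9 (Pursuer) has 9→10.
A2: add {1, 8} — 1 (Pursuer) has 1→9; 8 (Pursuer) has 8→9.
A3 = A2; e.g. 2 (Evader) can still go to 5. Fixed point.
Pursuer's winning region = {1, 8, 9, 10}.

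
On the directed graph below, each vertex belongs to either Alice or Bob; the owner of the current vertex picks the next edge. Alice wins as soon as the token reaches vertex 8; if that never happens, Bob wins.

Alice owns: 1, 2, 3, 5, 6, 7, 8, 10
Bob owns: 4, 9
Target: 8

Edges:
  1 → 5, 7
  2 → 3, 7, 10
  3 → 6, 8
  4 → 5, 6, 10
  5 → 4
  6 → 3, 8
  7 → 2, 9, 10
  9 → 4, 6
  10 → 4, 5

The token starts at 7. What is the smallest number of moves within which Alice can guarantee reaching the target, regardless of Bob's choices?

3

A0 = {8}
A1: add {3, 6} — 3 (Alice) has 3→8; 6 (Alice) has 6→8.
A2: add {2} — 2 (Alice) has 2→3.
A3: add {7} — 7 (Alice) has 7→2.
7 enters the attractor at level 3, so Alice can force the target in 3 moves from there.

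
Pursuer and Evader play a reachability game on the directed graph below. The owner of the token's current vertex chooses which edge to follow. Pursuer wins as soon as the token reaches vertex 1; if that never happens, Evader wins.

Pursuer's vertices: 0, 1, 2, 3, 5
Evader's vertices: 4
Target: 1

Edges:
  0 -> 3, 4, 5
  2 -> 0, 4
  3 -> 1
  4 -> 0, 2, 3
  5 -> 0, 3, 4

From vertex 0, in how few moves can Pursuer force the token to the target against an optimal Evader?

A0 = {1}
A1: add {3} — 3 (Pursuer) has 3→1.
A2: add {0, 5} — 0 (Pursuer) has 0→3; 5 (Pursuer) has 5→3.
0 enters the attractor at level 2, so Pursuer can force the target in 2 moves from there.

2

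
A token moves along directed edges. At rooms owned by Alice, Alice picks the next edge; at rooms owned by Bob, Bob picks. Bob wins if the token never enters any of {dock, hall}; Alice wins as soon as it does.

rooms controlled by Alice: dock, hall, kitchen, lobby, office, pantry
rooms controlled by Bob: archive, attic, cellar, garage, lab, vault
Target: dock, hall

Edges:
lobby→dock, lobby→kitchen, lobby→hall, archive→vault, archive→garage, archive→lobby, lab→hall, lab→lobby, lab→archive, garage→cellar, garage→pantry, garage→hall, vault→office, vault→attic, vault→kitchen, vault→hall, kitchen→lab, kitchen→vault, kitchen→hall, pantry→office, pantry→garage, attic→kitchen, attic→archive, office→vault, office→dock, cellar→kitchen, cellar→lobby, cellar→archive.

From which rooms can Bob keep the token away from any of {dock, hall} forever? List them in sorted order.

A0 = {dock, hall}
A1: add {kitchen, lobby, office} — office (Alice) has office→dock; kitchen (Alice) has kitchen→hall; lobby (Alice) has lobby→dock.
A2: add {pantry} — pantry (Alice) has pantry→office.
A3 = A2; e.g. attic (Bob) can still go to archive. Fixed point.
Alice's attractor = {dock, hall, kitchen, lobby, office, pantry}; Bob avoids the target exactly from the complement.

archive, attic, cellar, garage, lab, vault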